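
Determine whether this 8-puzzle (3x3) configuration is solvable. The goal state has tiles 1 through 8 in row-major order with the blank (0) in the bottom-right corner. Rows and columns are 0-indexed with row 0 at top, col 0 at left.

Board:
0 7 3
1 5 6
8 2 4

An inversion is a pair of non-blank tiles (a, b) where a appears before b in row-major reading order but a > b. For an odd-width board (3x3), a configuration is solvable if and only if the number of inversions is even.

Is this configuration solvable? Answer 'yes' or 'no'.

Inversions (pairs i<j in row-major order where tile[i] > tile[j] > 0): 14
14 is even, so the puzzle is solvable.

Answer: yes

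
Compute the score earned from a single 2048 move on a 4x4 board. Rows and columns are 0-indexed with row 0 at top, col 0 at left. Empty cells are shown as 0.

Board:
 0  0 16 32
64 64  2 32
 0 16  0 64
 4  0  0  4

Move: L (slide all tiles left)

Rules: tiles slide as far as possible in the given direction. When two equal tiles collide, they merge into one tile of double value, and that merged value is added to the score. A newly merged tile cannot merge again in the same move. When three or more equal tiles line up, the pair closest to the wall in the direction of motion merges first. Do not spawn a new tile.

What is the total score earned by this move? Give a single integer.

Slide left:
row 0: [0, 0, 16, 32] -> [16, 32, 0, 0]  score +0 (running 0)
row 1: [64, 64, 2, 32] -> [128, 2, 32, 0]  score +128 (running 128)
row 2: [0, 16, 0, 64] -> [16, 64, 0, 0]  score +0 (running 128)
row 3: [4, 0, 0, 4] -> [8, 0, 0, 0]  score +8 (running 136)
Board after move:
 16  32   0   0
128   2  32   0
 16  64   0   0
  8   0   0   0

Answer: 136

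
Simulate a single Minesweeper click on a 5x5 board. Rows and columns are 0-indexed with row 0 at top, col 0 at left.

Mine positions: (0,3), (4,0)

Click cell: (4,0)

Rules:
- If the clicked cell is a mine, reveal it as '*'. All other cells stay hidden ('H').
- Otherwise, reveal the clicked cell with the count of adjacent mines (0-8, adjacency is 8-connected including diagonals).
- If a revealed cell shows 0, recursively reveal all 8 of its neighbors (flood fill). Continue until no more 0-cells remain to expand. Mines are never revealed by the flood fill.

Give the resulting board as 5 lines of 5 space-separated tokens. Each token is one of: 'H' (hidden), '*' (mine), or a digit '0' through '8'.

H H H H H
H H H H H
H H H H H
H H H H H
* H H H H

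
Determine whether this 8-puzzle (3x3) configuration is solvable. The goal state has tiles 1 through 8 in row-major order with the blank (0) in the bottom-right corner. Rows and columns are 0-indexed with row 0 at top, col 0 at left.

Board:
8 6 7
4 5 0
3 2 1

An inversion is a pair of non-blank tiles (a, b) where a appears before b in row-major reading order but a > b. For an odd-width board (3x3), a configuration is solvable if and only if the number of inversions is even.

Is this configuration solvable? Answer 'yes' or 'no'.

Answer: yes

Derivation:
Inversions (pairs i<j in row-major order where tile[i] > tile[j] > 0): 26
26 is even, so the puzzle is solvable.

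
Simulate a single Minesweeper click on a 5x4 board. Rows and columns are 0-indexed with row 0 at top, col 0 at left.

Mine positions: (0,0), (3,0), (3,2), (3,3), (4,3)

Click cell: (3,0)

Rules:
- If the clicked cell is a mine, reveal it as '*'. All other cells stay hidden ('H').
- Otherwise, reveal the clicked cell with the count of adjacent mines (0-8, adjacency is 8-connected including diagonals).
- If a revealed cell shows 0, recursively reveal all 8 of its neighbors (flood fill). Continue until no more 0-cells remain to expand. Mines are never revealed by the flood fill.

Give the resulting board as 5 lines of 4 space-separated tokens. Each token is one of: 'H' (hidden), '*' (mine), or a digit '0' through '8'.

H H H H
H H H H
H H H H
* H H H
H H H H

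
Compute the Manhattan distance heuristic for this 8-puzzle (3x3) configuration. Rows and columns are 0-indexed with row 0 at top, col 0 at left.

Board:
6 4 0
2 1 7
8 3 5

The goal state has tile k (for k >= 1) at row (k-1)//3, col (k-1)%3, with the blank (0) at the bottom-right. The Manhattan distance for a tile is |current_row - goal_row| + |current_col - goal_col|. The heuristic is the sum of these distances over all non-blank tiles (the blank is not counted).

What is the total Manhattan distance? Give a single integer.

Tile 6: at (0,0), goal (1,2), distance |0-1|+|0-2| = 3
Tile 4: at (0,1), goal (1,0), distance |0-1|+|1-0| = 2
Tile 2: at (1,0), goal (0,1), distance |1-0|+|0-1| = 2
Tile 1: at (1,1), goal (0,0), distance |1-0|+|1-0| = 2
Tile 7: at (1,2), goal (2,0), distance |1-2|+|2-0| = 3
Tile 8: at (2,0), goal (2,1), distance |2-2|+|0-1| = 1
Tile 3: at (2,1), goal (0,2), distance |2-0|+|1-2| = 3
Tile 5: at (2,2), goal (1,1), distance |2-1|+|2-1| = 2
Sum: 3 + 2 + 2 + 2 + 3 + 1 + 3 + 2 = 18

Answer: 18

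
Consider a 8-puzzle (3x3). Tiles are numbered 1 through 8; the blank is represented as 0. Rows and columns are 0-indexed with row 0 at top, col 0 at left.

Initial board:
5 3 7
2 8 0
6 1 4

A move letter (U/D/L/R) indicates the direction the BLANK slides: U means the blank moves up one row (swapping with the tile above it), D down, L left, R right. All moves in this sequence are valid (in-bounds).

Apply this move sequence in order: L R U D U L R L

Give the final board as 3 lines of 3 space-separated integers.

Answer: 5 0 3
2 8 7
6 1 4

Derivation:
After move 1 (L):
5 3 7
2 0 8
6 1 4

After move 2 (R):
5 3 7
2 8 0
6 1 4

After move 3 (U):
5 3 0
2 8 7
6 1 4

After move 4 (D):
5 3 7
2 8 0
6 1 4

After move 5 (U):
5 3 0
2 8 7
6 1 4

After move 6 (L):
5 0 3
2 8 7
6 1 4

After move 7 (R):
5 3 0
2 8 7
6 1 4

After move 8 (L):
5 0 3
2 8 7
6 1 4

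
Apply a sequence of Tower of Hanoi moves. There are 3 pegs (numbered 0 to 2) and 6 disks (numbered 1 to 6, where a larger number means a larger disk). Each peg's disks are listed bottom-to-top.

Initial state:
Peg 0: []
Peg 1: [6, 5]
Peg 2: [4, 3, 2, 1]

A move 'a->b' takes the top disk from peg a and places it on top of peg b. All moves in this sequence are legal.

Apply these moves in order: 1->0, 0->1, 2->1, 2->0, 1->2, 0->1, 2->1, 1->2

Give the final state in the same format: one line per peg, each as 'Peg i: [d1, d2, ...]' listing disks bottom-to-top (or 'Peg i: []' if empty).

After move 1 (1->0):
Peg 0: [5]
Peg 1: [6]
Peg 2: [4, 3, 2, 1]

After move 2 (0->1):
Peg 0: []
Peg 1: [6, 5]
Peg 2: [4, 3, 2, 1]

After move 3 (2->1):
Peg 0: []
Peg 1: [6, 5, 1]
Peg 2: [4, 3, 2]

After move 4 (2->0):
Peg 0: [2]
Peg 1: [6, 5, 1]
Peg 2: [4, 3]

After move 5 (1->2):
Peg 0: [2]
Peg 1: [6, 5]
Peg 2: [4, 3, 1]

After move 6 (0->1):
Peg 0: []
Peg 1: [6, 5, 2]
Peg 2: [4, 3, 1]

After move 7 (2->1):
Peg 0: []
Peg 1: [6, 5, 2, 1]
Peg 2: [4, 3]

After move 8 (1->2):
Peg 0: []
Peg 1: [6, 5, 2]
Peg 2: [4, 3, 1]

Answer: Peg 0: []
Peg 1: [6, 5, 2]
Peg 2: [4, 3, 1]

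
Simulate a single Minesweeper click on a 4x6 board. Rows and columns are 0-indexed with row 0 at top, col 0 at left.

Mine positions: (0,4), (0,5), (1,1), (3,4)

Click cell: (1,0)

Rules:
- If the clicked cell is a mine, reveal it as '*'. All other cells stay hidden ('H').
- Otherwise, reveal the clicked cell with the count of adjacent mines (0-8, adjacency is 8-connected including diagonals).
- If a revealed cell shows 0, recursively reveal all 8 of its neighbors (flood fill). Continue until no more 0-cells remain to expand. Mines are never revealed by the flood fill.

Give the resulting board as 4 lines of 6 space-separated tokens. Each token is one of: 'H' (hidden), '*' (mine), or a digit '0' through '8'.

H H H H H H
1 H H H H H
H H H H H H
H H H H H H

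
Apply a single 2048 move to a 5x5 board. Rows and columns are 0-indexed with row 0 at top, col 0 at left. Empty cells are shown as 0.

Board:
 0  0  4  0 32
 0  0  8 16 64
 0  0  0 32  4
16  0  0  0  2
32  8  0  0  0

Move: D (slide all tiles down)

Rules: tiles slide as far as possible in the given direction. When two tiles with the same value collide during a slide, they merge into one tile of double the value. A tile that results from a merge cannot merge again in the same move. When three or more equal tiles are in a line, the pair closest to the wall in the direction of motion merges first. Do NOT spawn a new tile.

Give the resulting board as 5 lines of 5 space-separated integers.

Slide down:
col 0: [0, 0, 0, 16, 32] -> [0, 0, 0, 16, 32]
col 1: [0, 0, 0, 0, 8] -> [0, 0, 0, 0, 8]
col 2: [4, 8, 0, 0, 0] -> [0, 0, 0, 4, 8]
col 3: [0, 16, 32, 0, 0] -> [0, 0, 0, 16, 32]
col 4: [32, 64, 4, 2, 0] -> [0, 32, 64, 4, 2]

Answer:  0  0  0  0  0
 0  0  0  0 32
 0  0  0  0 64
16  0  4 16  4
32  8  8 32  2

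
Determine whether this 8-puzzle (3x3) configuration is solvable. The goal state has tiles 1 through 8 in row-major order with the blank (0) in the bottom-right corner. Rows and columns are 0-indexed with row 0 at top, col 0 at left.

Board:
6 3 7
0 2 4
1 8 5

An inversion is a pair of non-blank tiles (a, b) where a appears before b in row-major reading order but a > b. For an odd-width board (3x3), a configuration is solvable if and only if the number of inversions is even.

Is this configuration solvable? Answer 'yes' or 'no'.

Answer: yes

Derivation:
Inversions (pairs i<j in row-major order where tile[i] > tile[j] > 0): 14
14 is even, so the puzzle is solvable.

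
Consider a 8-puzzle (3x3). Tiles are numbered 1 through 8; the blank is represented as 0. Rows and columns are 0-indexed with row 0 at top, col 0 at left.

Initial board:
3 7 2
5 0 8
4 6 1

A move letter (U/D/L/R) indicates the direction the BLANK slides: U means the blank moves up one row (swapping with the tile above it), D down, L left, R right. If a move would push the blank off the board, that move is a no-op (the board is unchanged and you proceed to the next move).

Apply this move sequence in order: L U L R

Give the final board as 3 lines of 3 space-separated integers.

After move 1 (L):
3 7 2
0 5 8
4 6 1

After move 2 (U):
0 7 2
3 5 8
4 6 1

After move 3 (L):
0 7 2
3 5 8
4 6 1

After move 4 (R):
7 0 2
3 5 8
4 6 1

Answer: 7 0 2
3 5 8
4 6 1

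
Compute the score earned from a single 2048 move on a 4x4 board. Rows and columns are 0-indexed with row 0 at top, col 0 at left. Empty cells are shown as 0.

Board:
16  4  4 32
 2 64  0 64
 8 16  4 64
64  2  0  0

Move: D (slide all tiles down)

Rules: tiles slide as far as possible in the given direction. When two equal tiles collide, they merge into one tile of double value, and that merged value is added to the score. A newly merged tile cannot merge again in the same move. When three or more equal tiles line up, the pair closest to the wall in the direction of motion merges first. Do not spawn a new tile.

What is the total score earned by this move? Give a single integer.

Answer: 136

Derivation:
Slide down:
col 0: [16, 2, 8, 64] -> [16, 2, 8, 64]  score +0 (running 0)
col 1: [4, 64, 16, 2] -> [4, 64, 16, 2]  score +0 (running 0)
col 2: [4, 0, 4, 0] -> [0, 0, 0, 8]  score +8 (running 8)
col 3: [32, 64, 64, 0] -> [0, 0, 32, 128]  score +128 (running 136)
Board after move:
 16   4   0   0
  2  64   0   0
  8  16   0  32
 64   2   8 128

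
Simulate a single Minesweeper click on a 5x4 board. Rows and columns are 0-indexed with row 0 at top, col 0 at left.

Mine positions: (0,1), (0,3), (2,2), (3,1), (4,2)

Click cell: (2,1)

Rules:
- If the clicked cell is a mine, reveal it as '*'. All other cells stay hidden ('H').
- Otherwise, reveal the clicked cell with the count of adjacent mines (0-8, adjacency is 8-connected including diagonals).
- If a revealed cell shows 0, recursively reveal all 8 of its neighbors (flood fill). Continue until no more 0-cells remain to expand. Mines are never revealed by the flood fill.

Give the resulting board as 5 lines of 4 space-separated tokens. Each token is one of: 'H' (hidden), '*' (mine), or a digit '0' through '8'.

H H H H
H H H H
H 2 H H
H H H H
H H H H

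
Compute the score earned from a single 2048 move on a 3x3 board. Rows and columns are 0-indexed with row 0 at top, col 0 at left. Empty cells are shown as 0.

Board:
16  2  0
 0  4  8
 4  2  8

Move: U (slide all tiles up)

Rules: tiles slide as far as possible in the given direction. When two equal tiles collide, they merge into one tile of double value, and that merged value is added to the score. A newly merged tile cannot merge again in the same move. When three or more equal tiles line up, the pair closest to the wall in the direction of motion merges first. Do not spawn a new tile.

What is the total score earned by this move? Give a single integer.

Answer: 16

Derivation:
Slide up:
col 0: [16, 0, 4] -> [16, 4, 0]  score +0 (running 0)
col 1: [2, 4, 2] -> [2, 4, 2]  score +0 (running 0)
col 2: [0, 8, 8] -> [16, 0, 0]  score +16 (running 16)
Board after move:
16  2 16
 4  4  0
 0  2  0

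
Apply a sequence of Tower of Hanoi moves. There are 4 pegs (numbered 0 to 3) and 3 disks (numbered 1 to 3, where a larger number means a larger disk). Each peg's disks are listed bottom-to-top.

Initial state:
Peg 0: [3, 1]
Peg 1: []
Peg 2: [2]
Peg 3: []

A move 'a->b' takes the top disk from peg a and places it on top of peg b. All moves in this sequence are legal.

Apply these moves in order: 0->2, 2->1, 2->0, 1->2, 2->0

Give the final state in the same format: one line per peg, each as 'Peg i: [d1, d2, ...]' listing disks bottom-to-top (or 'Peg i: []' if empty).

Answer: Peg 0: [3, 2, 1]
Peg 1: []
Peg 2: []
Peg 3: []

Derivation:
After move 1 (0->2):
Peg 0: [3]
Peg 1: []
Peg 2: [2, 1]
Peg 3: []

After move 2 (2->1):
Peg 0: [3]
Peg 1: [1]
Peg 2: [2]
Peg 3: []

After move 3 (2->0):
Peg 0: [3, 2]
Peg 1: [1]
Peg 2: []
Peg 3: []

After move 4 (1->2):
Peg 0: [3, 2]
Peg 1: []
Peg 2: [1]
Peg 3: []

After move 5 (2->0):
Peg 0: [3, 2, 1]
Peg 1: []
Peg 2: []
Peg 3: []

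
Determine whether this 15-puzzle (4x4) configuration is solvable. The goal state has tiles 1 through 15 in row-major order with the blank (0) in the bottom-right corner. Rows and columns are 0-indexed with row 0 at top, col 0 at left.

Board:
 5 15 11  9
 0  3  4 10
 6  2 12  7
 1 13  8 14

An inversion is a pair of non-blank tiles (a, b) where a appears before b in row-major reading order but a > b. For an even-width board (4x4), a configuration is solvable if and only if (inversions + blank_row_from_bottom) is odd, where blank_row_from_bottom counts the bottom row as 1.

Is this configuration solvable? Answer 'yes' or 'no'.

Answer: yes

Derivation:
Inversions: 50
Blank is in row 1 (0-indexed from top), which is row 3 counting from the bottom (bottom = 1).
50 + 3 = 53, which is odd, so the puzzle is solvable.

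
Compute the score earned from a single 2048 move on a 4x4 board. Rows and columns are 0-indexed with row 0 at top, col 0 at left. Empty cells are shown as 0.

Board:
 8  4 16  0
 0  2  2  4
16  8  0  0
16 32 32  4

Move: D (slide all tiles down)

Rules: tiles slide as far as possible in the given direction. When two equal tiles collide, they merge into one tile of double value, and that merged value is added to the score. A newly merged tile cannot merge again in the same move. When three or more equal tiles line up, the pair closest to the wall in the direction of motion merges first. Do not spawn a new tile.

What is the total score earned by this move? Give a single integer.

Slide down:
col 0: [8, 0, 16, 16] -> [0, 0, 8, 32]  score +32 (running 32)
col 1: [4, 2, 8, 32] -> [4, 2, 8, 32]  score +0 (running 32)
col 2: [16, 2, 0, 32] -> [0, 16, 2, 32]  score +0 (running 32)
col 3: [0, 4, 0, 4] -> [0, 0, 0, 8]  score +8 (running 40)
Board after move:
 0  4  0  0
 0  2 16  0
 8  8  2  0
32 32 32  8

Answer: 40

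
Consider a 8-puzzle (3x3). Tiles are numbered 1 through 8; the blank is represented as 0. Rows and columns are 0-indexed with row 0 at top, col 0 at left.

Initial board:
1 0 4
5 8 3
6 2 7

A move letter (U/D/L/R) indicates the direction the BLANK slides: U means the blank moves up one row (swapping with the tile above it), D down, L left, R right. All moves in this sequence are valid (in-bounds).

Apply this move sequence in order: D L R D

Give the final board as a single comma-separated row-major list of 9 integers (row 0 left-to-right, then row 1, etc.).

After move 1 (D):
1 8 4
5 0 3
6 2 7

After move 2 (L):
1 8 4
0 5 3
6 2 7

After move 3 (R):
1 8 4
5 0 3
6 2 7

After move 4 (D):
1 8 4
5 2 3
6 0 7

Answer: 1, 8, 4, 5, 2, 3, 6, 0, 7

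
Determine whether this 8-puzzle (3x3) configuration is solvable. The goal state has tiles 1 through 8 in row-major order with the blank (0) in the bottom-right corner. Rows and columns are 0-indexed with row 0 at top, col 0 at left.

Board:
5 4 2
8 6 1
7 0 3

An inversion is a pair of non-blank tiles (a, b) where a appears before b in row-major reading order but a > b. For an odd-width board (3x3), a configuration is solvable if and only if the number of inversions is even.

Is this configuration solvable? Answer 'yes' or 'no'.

Answer: no

Derivation:
Inversions (pairs i<j in row-major order where tile[i] > tile[j] > 0): 15
15 is odd, so the puzzle is not solvable.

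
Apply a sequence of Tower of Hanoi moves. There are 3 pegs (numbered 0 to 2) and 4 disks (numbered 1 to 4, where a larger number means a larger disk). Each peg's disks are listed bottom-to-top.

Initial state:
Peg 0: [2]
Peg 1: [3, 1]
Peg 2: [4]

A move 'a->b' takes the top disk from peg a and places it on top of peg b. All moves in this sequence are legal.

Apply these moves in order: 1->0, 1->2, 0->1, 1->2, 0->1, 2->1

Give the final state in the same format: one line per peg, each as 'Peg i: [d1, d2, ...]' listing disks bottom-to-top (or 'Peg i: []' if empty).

After move 1 (1->0):
Peg 0: [2, 1]
Peg 1: [3]
Peg 2: [4]

After move 2 (1->2):
Peg 0: [2, 1]
Peg 1: []
Peg 2: [4, 3]

After move 3 (0->1):
Peg 0: [2]
Peg 1: [1]
Peg 2: [4, 3]

After move 4 (1->2):
Peg 0: [2]
Peg 1: []
Peg 2: [4, 3, 1]

After move 5 (0->1):
Peg 0: []
Peg 1: [2]
Peg 2: [4, 3, 1]

After move 6 (2->1):
Peg 0: []
Peg 1: [2, 1]
Peg 2: [4, 3]

Answer: Peg 0: []
Peg 1: [2, 1]
Peg 2: [4, 3]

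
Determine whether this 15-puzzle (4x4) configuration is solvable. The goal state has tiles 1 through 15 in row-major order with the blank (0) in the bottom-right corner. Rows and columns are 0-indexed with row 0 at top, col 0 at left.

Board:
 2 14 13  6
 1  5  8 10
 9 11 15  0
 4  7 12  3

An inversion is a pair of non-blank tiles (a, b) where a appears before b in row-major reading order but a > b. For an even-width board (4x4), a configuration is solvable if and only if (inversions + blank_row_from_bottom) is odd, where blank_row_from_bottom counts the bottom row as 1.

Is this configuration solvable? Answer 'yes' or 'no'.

Inversions: 50
Blank is in row 2 (0-indexed from top), which is row 2 counting from the bottom (bottom = 1).
50 + 2 = 52, which is even, so the puzzle is not solvable.

Answer: no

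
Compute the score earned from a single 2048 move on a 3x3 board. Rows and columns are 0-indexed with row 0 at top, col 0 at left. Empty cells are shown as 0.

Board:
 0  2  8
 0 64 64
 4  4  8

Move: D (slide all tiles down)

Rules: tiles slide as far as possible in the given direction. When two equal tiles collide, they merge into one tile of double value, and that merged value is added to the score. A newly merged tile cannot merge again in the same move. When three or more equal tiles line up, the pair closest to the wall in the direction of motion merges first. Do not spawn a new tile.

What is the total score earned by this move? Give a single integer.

Answer: 0

Derivation:
Slide down:
col 0: [0, 0, 4] -> [0, 0, 4]  score +0 (running 0)
col 1: [2, 64, 4] -> [2, 64, 4]  score +0 (running 0)
col 2: [8, 64, 8] -> [8, 64, 8]  score +0 (running 0)
Board after move:
 0  2  8
 0 64 64
 4  4  8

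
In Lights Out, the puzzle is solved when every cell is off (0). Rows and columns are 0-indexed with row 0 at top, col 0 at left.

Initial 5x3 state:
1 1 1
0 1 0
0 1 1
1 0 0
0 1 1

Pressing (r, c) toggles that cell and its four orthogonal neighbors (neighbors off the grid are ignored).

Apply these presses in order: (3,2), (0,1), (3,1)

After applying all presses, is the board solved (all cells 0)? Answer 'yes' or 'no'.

After press 1 at (3,2):
1 1 1
0 1 0
0 1 0
1 1 1
0 1 0

After press 2 at (0,1):
0 0 0
0 0 0
0 1 0
1 1 1
0 1 0

After press 3 at (3,1):
0 0 0
0 0 0
0 0 0
0 0 0
0 0 0

Lights still on: 0

Answer: yes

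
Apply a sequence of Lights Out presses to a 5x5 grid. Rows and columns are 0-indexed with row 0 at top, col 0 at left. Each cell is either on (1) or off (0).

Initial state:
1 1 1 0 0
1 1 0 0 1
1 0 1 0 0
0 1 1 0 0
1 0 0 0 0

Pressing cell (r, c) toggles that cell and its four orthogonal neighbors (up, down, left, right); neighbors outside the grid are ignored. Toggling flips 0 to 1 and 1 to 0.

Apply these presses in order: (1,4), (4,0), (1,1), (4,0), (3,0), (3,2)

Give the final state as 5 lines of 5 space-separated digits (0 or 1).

After press 1 at (1,4):
1 1 1 0 1
1 1 0 1 0
1 0 1 0 1
0 1 1 0 0
1 0 0 0 0

After press 2 at (4,0):
1 1 1 0 1
1 1 0 1 0
1 0 1 0 1
1 1 1 0 0
0 1 0 0 0

After press 3 at (1,1):
1 0 1 0 1
0 0 1 1 0
1 1 1 0 1
1 1 1 0 0
0 1 0 0 0

After press 4 at (4,0):
1 0 1 0 1
0 0 1 1 0
1 1 1 0 1
0 1 1 0 0
1 0 0 0 0

After press 5 at (3,0):
1 0 1 0 1
0 0 1 1 0
0 1 1 0 1
1 0 1 0 0
0 0 0 0 0

After press 6 at (3,2):
1 0 1 0 1
0 0 1 1 0
0 1 0 0 1
1 1 0 1 0
0 0 1 0 0

Answer: 1 0 1 0 1
0 0 1 1 0
0 1 0 0 1
1 1 0 1 0
0 0 1 0 0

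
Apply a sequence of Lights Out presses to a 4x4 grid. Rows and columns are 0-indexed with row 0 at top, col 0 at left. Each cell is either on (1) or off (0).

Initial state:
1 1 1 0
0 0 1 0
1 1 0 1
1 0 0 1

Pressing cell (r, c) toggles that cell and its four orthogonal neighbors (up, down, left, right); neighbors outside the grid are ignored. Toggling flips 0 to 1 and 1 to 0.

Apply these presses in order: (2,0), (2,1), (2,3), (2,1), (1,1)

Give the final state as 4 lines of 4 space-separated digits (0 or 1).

After press 1 at (2,0):
1 1 1 0
1 0 1 0
0 0 0 1
0 0 0 1

After press 2 at (2,1):
1 1 1 0
1 1 1 0
1 1 1 1
0 1 0 1

After press 3 at (2,3):
1 1 1 0
1 1 1 1
1 1 0 0
0 1 0 0

After press 4 at (2,1):
1 1 1 0
1 0 1 1
0 0 1 0
0 0 0 0

After press 5 at (1,1):
1 0 1 0
0 1 0 1
0 1 1 0
0 0 0 0

Answer: 1 0 1 0
0 1 0 1
0 1 1 0
0 0 0 0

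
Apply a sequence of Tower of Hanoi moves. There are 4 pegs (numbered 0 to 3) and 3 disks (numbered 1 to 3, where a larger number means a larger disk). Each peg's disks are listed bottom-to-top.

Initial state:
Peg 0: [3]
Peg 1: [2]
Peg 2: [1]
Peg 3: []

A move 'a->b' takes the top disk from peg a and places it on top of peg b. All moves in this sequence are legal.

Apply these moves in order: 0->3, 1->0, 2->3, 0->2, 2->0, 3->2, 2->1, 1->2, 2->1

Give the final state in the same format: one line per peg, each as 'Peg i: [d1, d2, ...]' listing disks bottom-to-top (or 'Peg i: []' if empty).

After move 1 (0->3):
Peg 0: []
Peg 1: [2]
Peg 2: [1]
Peg 3: [3]

After move 2 (1->0):
Peg 0: [2]
Peg 1: []
Peg 2: [1]
Peg 3: [3]

After move 3 (2->3):
Peg 0: [2]
Peg 1: []
Peg 2: []
Peg 3: [3, 1]

After move 4 (0->2):
Peg 0: []
Peg 1: []
Peg 2: [2]
Peg 3: [3, 1]

After move 5 (2->0):
Peg 0: [2]
Peg 1: []
Peg 2: []
Peg 3: [3, 1]

After move 6 (3->2):
Peg 0: [2]
Peg 1: []
Peg 2: [1]
Peg 3: [3]

After move 7 (2->1):
Peg 0: [2]
Peg 1: [1]
Peg 2: []
Peg 3: [3]

After move 8 (1->2):
Peg 0: [2]
Peg 1: []
Peg 2: [1]
Peg 3: [3]

After move 9 (2->1):
Peg 0: [2]
Peg 1: [1]
Peg 2: []
Peg 3: [3]

Answer: Peg 0: [2]
Peg 1: [1]
Peg 2: []
Peg 3: [3]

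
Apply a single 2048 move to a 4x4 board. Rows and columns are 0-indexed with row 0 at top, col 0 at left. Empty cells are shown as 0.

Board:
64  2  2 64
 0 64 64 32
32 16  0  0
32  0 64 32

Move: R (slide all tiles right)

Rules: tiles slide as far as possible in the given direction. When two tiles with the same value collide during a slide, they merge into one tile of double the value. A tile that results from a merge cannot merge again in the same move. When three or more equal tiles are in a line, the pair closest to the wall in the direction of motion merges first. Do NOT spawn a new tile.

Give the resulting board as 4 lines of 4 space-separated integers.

Answer:   0  64   4  64
  0   0 128  32
  0   0  32  16
  0  32  64  32

Derivation:
Slide right:
row 0: [64, 2, 2, 64] -> [0, 64, 4, 64]
row 1: [0, 64, 64, 32] -> [0, 0, 128, 32]
row 2: [32, 16, 0, 0] -> [0, 0, 32, 16]
row 3: [32, 0, 64, 32] -> [0, 32, 64, 32]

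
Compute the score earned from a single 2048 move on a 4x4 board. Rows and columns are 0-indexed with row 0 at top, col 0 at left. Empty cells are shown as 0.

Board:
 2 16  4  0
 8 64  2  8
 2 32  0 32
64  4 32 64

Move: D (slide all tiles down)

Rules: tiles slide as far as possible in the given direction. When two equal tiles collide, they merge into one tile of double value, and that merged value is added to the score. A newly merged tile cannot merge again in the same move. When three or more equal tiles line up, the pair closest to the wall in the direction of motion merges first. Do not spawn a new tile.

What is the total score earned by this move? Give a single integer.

Slide down:
col 0: [2, 8, 2, 64] -> [2, 8, 2, 64]  score +0 (running 0)
col 1: [16, 64, 32, 4] -> [16, 64, 32, 4]  score +0 (running 0)
col 2: [4, 2, 0, 32] -> [0, 4, 2, 32]  score +0 (running 0)
col 3: [0, 8, 32, 64] -> [0, 8, 32, 64]  score +0 (running 0)
Board after move:
 2 16  0  0
 8 64  4  8
 2 32  2 32
64  4 32 64

Answer: 0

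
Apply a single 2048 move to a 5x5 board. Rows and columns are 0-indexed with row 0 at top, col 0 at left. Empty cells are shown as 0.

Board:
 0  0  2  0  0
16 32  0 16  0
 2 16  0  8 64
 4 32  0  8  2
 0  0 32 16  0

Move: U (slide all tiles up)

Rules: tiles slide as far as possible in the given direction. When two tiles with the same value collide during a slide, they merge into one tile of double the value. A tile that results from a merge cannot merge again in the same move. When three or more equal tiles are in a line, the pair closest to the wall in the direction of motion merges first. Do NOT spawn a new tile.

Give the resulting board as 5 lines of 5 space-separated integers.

Answer: 16 32  2 16 64
 2 16 32 16  2
 4 32  0 16  0
 0  0  0  0  0
 0  0  0  0  0

Derivation:
Slide up:
col 0: [0, 16, 2, 4, 0] -> [16, 2, 4, 0, 0]
col 1: [0, 32, 16, 32, 0] -> [32, 16, 32, 0, 0]
col 2: [2, 0, 0, 0, 32] -> [2, 32, 0, 0, 0]
col 3: [0, 16, 8, 8, 16] -> [16, 16, 16, 0, 0]
col 4: [0, 0, 64, 2, 0] -> [64, 2, 0, 0, 0]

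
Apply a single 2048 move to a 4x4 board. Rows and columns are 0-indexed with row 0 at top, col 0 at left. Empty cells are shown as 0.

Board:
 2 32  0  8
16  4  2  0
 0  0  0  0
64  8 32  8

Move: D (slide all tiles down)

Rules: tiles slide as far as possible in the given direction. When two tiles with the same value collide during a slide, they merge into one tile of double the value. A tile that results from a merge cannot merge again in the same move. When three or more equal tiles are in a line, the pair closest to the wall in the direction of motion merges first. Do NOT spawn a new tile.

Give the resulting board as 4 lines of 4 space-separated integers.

Answer:  0  0  0  0
 2 32  0  0
16  4  2  0
64  8 32 16

Derivation:
Slide down:
col 0: [2, 16, 0, 64] -> [0, 2, 16, 64]
col 1: [32, 4, 0, 8] -> [0, 32, 4, 8]
col 2: [0, 2, 0, 32] -> [0, 0, 2, 32]
col 3: [8, 0, 0, 8] -> [0, 0, 0, 16]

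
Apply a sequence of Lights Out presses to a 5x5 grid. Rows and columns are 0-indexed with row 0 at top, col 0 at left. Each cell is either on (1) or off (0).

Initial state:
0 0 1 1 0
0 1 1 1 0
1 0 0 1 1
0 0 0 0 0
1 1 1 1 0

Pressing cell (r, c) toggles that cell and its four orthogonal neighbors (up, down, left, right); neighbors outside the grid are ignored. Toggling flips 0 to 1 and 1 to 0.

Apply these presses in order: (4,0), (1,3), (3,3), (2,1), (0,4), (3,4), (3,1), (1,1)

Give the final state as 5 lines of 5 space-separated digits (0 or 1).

After press 1 at (4,0):
0 0 1 1 0
0 1 1 1 0
1 0 0 1 1
1 0 0 0 0
0 0 1 1 0

After press 2 at (1,3):
0 0 1 0 0
0 1 0 0 1
1 0 0 0 1
1 0 0 0 0
0 0 1 1 0

After press 3 at (3,3):
0 0 1 0 0
0 1 0 0 1
1 0 0 1 1
1 0 1 1 1
0 0 1 0 0

After press 4 at (2,1):
0 0 1 0 0
0 0 0 0 1
0 1 1 1 1
1 1 1 1 1
0 0 1 0 0

After press 5 at (0,4):
0 0 1 1 1
0 0 0 0 0
0 1 1 1 1
1 1 1 1 1
0 0 1 0 0

After press 6 at (3,4):
0 0 1 1 1
0 0 0 0 0
0 1 1 1 0
1 1 1 0 0
0 0 1 0 1

After press 7 at (3,1):
0 0 1 1 1
0 0 0 0 0
0 0 1 1 0
0 0 0 0 0
0 1 1 0 1

After press 8 at (1,1):
0 1 1 1 1
1 1 1 0 0
0 1 1 1 0
0 0 0 0 0
0 1 1 0 1

Answer: 0 1 1 1 1
1 1 1 0 0
0 1 1 1 0
0 0 0 0 0
0 1 1 0 1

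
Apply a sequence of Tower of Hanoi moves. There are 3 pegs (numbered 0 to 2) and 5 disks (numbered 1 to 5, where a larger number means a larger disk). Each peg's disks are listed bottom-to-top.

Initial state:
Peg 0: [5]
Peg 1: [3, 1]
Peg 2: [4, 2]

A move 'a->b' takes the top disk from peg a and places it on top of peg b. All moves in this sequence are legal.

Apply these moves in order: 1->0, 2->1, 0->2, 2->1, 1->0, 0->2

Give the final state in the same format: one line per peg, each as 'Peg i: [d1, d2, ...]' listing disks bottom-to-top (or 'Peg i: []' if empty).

Answer: Peg 0: [5]
Peg 1: [3, 2]
Peg 2: [4, 1]

Derivation:
After move 1 (1->0):
Peg 0: [5, 1]
Peg 1: [3]
Peg 2: [4, 2]

After move 2 (2->1):
Peg 0: [5, 1]
Peg 1: [3, 2]
Peg 2: [4]

After move 3 (0->2):
Peg 0: [5]
Peg 1: [3, 2]
Peg 2: [4, 1]

After move 4 (2->1):
Peg 0: [5]
Peg 1: [3, 2, 1]
Peg 2: [4]

After move 5 (1->0):
Peg 0: [5, 1]
Peg 1: [3, 2]
Peg 2: [4]

After move 6 (0->2):
Peg 0: [5]
Peg 1: [3, 2]
Peg 2: [4, 1]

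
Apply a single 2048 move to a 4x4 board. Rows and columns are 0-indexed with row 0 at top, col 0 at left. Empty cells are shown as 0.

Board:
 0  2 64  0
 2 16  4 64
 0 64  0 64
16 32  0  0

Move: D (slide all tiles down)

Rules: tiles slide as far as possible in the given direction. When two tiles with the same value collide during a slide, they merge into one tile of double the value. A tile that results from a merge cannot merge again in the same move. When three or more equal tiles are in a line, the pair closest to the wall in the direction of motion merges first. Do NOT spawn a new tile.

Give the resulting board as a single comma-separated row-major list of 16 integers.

Answer: 0, 2, 0, 0, 0, 16, 0, 0, 2, 64, 64, 0, 16, 32, 4, 128

Derivation:
Slide down:
col 0: [0, 2, 0, 16] -> [0, 0, 2, 16]
col 1: [2, 16, 64, 32] -> [2, 16, 64, 32]
col 2: [64, 4, 0, 0] -> [0, 0, 64, 4]
col 3: [0, 64, 64, 0] -> [0, 0, 0, 128]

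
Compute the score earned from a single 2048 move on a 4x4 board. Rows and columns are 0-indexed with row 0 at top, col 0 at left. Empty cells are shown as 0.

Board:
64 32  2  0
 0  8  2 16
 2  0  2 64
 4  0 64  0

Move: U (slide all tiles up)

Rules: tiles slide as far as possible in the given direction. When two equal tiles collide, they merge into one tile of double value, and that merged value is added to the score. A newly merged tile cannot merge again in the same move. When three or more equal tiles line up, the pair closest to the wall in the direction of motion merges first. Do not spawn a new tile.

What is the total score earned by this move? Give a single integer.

Answer: 4

Derivation:
Slide up:
col 0: [64, 0, 2, 4] -> [64, 2, 4, 0]  score +0 (running 0)
col 1: [32, 8, 0, 0] -> [32, 8, 0, 0]  score +0 (running 0)
col 2: [2, 2, 2, 64] -> [4, 2, 64, 0]  score +4 (running 4)
col 3: [0, 16, 64, 0] -> [16, 64, 0, 0]  score +0 (running 4)
Board after move:
64 32  4 16
 2  8  2 64
 4  0 64  0
 0  0  0  0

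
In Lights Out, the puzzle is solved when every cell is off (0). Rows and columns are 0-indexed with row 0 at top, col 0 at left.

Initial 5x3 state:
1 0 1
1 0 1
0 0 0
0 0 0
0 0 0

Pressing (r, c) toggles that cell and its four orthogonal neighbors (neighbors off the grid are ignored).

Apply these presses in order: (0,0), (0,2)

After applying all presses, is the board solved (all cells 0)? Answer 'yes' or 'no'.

Answer: yes

Derivation:
After press 1 at (0,0):
0 1 1
0 0 1
0 0 0
0 0 0
0 0 0

After press 2 at (0,2):
0 0 0
0 0 0
0 0 0
0 0 0
0 0 0

Lights still on: 0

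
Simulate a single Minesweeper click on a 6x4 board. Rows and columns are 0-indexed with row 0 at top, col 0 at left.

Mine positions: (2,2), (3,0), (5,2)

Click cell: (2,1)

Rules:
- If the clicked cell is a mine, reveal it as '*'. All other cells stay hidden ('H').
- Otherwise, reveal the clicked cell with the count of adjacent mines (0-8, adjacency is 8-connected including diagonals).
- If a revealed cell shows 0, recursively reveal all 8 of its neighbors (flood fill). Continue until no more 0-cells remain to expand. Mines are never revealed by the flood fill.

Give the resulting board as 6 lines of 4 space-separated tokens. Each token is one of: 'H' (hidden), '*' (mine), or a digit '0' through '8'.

H H H H
H H H H
H 2 H H
H H H H
H H H H
H H H H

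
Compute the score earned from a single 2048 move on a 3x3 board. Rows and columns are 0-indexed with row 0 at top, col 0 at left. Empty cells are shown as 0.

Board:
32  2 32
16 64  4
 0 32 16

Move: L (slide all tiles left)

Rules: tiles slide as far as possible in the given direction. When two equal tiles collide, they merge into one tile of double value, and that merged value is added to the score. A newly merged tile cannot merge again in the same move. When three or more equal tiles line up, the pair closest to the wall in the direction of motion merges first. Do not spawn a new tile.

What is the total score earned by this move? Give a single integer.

Slide left:
row 0: [32, 2, 32] -> [32, 2, 32]  score +0 (running 0)
row 1: [16, 64, 4] -> [16, 64, 4]  score +0 (running 0)
row 2: [0, 32, 16] -> [32, 16, 0]  score +0 (running 0)
Board after move:
32  2 32
16 64  4
32 16  0

Answer: 0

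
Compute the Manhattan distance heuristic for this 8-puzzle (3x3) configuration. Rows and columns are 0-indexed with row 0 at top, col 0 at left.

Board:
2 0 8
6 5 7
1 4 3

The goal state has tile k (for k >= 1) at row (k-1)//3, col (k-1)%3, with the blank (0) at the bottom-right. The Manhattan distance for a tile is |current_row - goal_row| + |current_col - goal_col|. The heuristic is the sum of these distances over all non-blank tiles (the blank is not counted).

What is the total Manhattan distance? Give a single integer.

Answer: 15

Derivation:
Tile 2: (0,0)->(0,1) = 1
Tile 8: (0,2)->(2,1) = 3
Tile 6: (1,0)->(1,2) = 2
Tile 5: (1,1)->(1,1) = 0
Tile 7: (1,2)->(2,0) = 3
Tile 1: (2,0)->(0,0) = 2
Tile 4: (2,1)->(1,0) = 2
Tile 3: (2,2)->(0,2) = 2
Sum: 1 + 3 + 2 + 0 + 3 + 2 + 2 + 2 = 15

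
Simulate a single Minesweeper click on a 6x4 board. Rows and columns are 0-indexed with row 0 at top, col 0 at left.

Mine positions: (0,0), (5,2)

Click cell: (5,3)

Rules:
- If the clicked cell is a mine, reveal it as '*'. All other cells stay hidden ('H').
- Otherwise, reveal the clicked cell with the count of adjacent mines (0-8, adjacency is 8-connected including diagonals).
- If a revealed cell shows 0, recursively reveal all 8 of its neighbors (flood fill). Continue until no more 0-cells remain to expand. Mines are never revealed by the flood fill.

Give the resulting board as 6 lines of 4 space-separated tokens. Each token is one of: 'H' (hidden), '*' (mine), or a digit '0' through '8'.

H H H H
H H H H
H H H H
H H H H
H H H H
H H H 1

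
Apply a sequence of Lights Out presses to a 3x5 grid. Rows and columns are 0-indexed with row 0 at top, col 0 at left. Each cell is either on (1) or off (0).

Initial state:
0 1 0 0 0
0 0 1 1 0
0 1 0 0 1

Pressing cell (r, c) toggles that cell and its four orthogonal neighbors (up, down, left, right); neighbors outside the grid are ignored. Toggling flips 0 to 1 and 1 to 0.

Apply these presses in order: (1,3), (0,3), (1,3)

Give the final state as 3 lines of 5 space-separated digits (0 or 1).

Answer: 0 1 1 1 1
0 0 1 0 0
0 1 0 0 1

Derivation:
After press 1 at (1,3):
0 1 0 1 0
0 0 0 0 1
0 1 0 1 1

After press 2 at (0,3):
0 1 1 0 1
0 0 0 1 1
0 1 0 1 1

After press 3 at (1,3):
0 1 1 1 1
0 0 1 0 0
0 1 0 0 1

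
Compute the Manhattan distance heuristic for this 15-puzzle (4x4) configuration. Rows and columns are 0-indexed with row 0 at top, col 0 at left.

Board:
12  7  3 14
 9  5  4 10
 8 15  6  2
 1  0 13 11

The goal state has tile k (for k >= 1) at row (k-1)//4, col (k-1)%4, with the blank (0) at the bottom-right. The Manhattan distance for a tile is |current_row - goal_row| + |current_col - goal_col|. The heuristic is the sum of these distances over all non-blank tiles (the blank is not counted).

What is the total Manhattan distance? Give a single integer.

Tile 12: (0,0)->(2,3) = 5
Tile 7: (0,1)->(1,2) = 2
Tile 3: (0,2)->(0,2) = 0
Tile 14: (0,3)->(3,1) = 5
Tile 9: (1,0)->(2,0) = 1
Tile 5: (1,1)->(1,0) = 1
Tile 4: (1,2)->(0,3) = 2
Tile 10: (1,3)->(2,1) = 3
Tile 8: (2,0)->(1,3) = 4
Tile 15: (2,1)->(3,2) = 2
Tile 6: (2,2)->(1,1) = 2
Tile 2: (2,3)->(0,1) = 4
Tile 1: (3,0)->(0,0) = 3
Tile 13: (3,2)->(3,0) = 2
Tile 11: (3,3)->(2,2) = 2
Sum: 5 + 2 + 0 + 5 + 1 + 1 + 2 + 3 + 4 + 2 + 2 + 4 + 3 + 2 + 2 = 38

Answer: 38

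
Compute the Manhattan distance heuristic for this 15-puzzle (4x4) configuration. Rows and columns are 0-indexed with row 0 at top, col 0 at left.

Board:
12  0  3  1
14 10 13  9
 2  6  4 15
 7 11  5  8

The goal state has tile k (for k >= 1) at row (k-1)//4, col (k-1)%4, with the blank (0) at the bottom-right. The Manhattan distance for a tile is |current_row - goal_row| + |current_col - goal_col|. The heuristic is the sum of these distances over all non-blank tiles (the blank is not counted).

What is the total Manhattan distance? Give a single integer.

Answer: 41

Derivation:
Tile 12: (0,0)->(2,3) = 5
Tile 3: (0,2)->(0,2) = 0
Tile 1: (0,3)->(0,0) = 3
Tile 14: (1,0)->(3,1) = 3
Tile 10: (1,1)->(2,1) = 1
Tile 13: (1,2)->(3,0) = 4
Tile 9: (1,3)->(2,0) = 4
Tile 2: (2,0)->(0,1) = 3
Tile 6: (2,1)->(1,1) = 1
Tile 4: (2,2)->(0,3) = 3
Tile 15: (2,3)->(3,2) = 2
Tile 7: (3,0)->(1,2) = 4
Tile 11: (3,1)->(2,2) = 2
Tile 5: (3,2)->(1,0) = 4
Tile 8: (3,3)->(1,3) = 2
Sum: 5 + 0 + 3 + 3 + 1 + 4 + 4 + 3 + 1 + 3 + 2 + 4 + 2 + 4 + 2 = 41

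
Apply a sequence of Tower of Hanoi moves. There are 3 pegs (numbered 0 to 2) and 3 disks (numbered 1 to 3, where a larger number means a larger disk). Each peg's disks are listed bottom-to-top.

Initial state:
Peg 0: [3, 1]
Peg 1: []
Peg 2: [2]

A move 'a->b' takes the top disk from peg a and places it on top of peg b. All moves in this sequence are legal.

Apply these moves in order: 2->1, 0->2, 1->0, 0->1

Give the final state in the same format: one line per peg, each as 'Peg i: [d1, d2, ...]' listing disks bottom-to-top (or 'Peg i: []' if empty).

Answer: Peg 0: [3]
Peg 1: [2]
Peg 2: [1]

Derivation:
After move 1 (2->1):
Peg 0: [3, 1]
Peg 1: [2]
Peg 2: []

After move 2 (0->2):
Peg 0: [3]
Peg 1: [2]
Peg 2: [1]

After move 3 (1->0):
Peg 0: [3, 2]
Peg 1: []
Peg 2: [1]

After move 4 (0->1):
Peg 0: [3]
Peg 1: [2]
Peg 2: [1]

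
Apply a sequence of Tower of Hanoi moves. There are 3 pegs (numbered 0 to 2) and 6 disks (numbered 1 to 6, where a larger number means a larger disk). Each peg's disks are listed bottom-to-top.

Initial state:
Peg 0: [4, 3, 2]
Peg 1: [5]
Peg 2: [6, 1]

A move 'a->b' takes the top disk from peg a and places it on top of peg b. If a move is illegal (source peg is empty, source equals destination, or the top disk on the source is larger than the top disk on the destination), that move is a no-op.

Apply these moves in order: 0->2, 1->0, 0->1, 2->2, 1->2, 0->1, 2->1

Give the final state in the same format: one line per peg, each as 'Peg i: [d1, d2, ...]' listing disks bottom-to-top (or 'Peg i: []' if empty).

After move 1 (0->2):
Peg 0: [4, 3, 2]
Peg 1: [5]
Peg 2: [6, 1]

After move 2 (1->0):
Peg 0: [4, 3, 2]
Peg 1: [5]
Peg 2: [6, 1]

After move 3 (0->1):
Peg 0: [4, 3]
Peg 1: [5, 2]
Peg 2: [6, 1]

After move 4 (2->2):
Peg 0: [4, 3]
Peg 1: [5, 2]
Peg 2: [6, 1]

After move 5 (1->2):
Peg 0: [4, 3]
Peg 1: [5, 2]
Peg 2: [6, 1]

After move 6 (0->1):
Peg 0: [4, 3]
Peg 1: [5, 2]
Peg 2: [6, 1]

After move 7 (2->1):
Peg 0: [4, 3]
Peg 1: [5, 2, 1]
Peg 2: [6]

Answer: Peg 0: [4, 3]
Peg 1: [5, 2, 1]
Peg 2: [6]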